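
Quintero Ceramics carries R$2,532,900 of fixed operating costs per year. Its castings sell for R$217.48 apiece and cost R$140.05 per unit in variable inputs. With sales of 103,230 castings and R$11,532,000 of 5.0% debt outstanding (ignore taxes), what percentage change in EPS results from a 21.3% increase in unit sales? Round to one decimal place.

+34.9%

Contribution at this volume is 103,230 × R$77.43 = R$7,993,098.90.
EBIT = R$7,993,098.90 − R$2,532,900 = R$5,460,198.90.
Interest = R$576,600.00, so EBIT − I = R$4,883,598.90.
DCL = total CM / (EBIT − I) = R$7,993,098.90 / R$4,883,598.90 = 1.6367.
EPS therefore changes by 1.6367 × (+21.3%) = +34.9%.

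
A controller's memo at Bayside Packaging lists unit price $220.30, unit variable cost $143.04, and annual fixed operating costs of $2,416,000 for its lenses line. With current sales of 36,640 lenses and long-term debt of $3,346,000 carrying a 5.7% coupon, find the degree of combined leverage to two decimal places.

Contribution at this volume is 36,640 × $77.26 = $2,830,806.40.
EBIT = $2,830,806.40 − $2,416,000 = $414,806.40. Interest = $190,722.00, so EBIT − I = $224,084.40.
DCL = contribution ÷ (EBIT − I) = $2,830,806.40 ÷ $224,084.40 = 12.6328.

12.63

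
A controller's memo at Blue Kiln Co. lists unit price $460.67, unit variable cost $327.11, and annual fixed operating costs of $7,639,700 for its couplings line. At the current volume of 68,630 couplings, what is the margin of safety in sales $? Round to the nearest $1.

$5,265,224

Each unit contributes $460.67 − $327.11 = $133.56. Break-even units = $7,639,700 ÷ $133.56 = 57,200.51; break-even revenue = 57,200.51 × $460.67 = $26,350,558.54.
Current sales = 68,630 × $460.67 = $31,615,782.10.
Margin of safety = $31,615,782.10 − $26,350,558.54 = $5,265,224.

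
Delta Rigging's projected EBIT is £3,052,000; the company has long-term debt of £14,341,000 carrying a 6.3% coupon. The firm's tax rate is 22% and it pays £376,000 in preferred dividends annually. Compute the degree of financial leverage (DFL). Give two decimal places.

1.83

Annual interest charges come to £903,483.00.
Pre-tax preferred-dividend burden = £376,000 ÷ (1 − 0.22) = £482,051.28.
DFL = EBIT ÷ [EBIT − I − D_p/(1−t)] = £3,052,000 ÷ [£3,052,000 − £903,483.00 − £482,051.28] = £3,052,000 ÷ £1,666,465.72 = 1.8314.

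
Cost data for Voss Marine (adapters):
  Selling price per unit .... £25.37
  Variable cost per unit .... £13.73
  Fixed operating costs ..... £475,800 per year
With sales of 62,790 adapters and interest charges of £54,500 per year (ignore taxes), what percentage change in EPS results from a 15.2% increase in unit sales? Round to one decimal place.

Total contribution margin = 62,790 × £11.64 = £730,875.60.
EBIT = £730,875.60 − £475,800 = £255,075.60.
After interest of £54,500.00, pre-tax earnings = £200,575.60.
DCL = total CM / (EBIT − I) = £730,875.60 / £200,575.60 = 3.6439.
%ΔEPS = DCL × %ΔSales = 3.6439 × +15.2% = +55.4%.

+55.4%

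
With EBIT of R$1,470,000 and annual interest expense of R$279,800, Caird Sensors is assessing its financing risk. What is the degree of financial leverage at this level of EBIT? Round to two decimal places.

Interest = R$279,800.00.
Degree of financial leverage = EBIT / (EBIT − interest) = R$1,470,000 / R$1,190,200.00 = 1.2351.

1.24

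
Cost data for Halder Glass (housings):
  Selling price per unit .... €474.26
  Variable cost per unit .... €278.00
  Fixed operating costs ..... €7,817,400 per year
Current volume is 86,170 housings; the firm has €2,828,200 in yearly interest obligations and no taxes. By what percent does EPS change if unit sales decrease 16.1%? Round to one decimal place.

-43.5%

Contribution at this volume is 86,170 × €196.26 = €16,911,724.20.
Operating income = contribution − fixed costs = €16,911,724.20 − €7,817,400 = €9,094,324.20.
Interest = €2,828,200.00, so EBIT − I = €6,266,124.20.
Degree of combined leverage = contribution ÷ (EBIT − I) = €16,911,724.20 ÷ €6,266,124.20 = 2.6989.
EPS therefore changes by 2.6989 × (-16.1%) = -43.5%.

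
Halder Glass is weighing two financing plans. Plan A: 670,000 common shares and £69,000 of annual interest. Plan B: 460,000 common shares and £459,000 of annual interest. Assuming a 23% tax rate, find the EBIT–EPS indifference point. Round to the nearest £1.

£1,313,286

Set EPS_A = EPS_B: (EBIT − £69,000)(1 − 0.23) ÷ 670,000 = (EBIT − £459,000)(1 − 0.23) ÷ 460,000.
The (1 − t) factor cancels: (EBIT − 69,000) × 460,000 = (EBIT − 459,000) × 670,000.
EBIT × (670,000 − 460,000) = 459,000 × 670,000 − 69,000 × 460,000 = 275,790,000,000, so EBIT = 275,790,000,000 ÷ 210,000 = 1,313,285.71.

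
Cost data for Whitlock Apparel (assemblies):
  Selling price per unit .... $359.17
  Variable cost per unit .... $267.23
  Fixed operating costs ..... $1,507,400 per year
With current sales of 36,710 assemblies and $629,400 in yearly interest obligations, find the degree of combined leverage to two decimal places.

Contribution at this volume is 36,710 × $91.94 = $3,375,117.40.
EBIT = $3,375,117.40 − $1,507,400 = $1,867,717.40. Interest = $629,400.00, so EBIT − I = $1,238,317.40.
Degree of total leverage = total CM / (EBIT − interest) = $3,375,117.40 / $1,238,317.40 = 2.7256.

2.73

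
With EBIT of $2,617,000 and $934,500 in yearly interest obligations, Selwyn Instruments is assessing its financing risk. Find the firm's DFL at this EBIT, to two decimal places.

Interest = $934,500.00.
Degree of financial leverage = EBIT / (EBIT − interest) = $2,617,000 / $1,682,500.00 = 1.5554.

1.56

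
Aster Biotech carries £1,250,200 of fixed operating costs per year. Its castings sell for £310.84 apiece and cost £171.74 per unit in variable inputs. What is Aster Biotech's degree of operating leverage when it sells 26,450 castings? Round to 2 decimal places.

1.51

Total contribution margin = 26,450 × £139.10 = £3,679,195.00.
Operating income = contribution − fixed costs = £3,679,195.00 − £1,250,200 = £2,428,995.00.
So DOL = total CM / EBIT = £3,679,195.00 / £2,428,995.00 = 1.5147.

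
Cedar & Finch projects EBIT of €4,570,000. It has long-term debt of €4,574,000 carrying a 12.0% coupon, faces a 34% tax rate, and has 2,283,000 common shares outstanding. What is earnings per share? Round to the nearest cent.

Pre-tax income = €4,570,000 − €548,880.00 = €4,021,120.00.
Net income = €4,021,120.00 × (1 − 0.34) = €2,653,939.20.
Per share: €2,653,939.20 / 2,283,000 shares = €1.16.

€1.16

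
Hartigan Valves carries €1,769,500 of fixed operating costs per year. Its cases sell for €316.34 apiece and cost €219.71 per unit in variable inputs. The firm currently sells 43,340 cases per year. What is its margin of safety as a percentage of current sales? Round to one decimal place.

57.7%

Contribution margin per unit = €316.34 − €219.71 = €96.63. Break-even units = €1,769,500 ÷ €96.63 = 18,312.12; break-even revenue = 18,312.12 × €316.34 = €5,792,855.53.
Actual sales revenue = 43,340 × €316.34 = €13,710,175.60.
Margin of safety = (€13,710,175.60 − €5,792,855.53) ÷ €13,710,175.60 = 57.7%.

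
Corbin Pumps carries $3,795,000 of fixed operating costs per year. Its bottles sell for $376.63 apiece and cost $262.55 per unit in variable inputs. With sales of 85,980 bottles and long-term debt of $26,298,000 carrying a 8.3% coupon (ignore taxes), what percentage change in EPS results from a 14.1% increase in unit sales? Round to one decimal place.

At 85,980 units, contribution = 85,980 × $114.08 = $9,808,598.40.
Operating income = contribution − fixed costs = $9,808,598.40 − $3,795,000 = $6,013,598.40.
Interest = $2,182,734.00, so EBIT − I = $3,830,864.40.
DCL = total CM / (EBIT − I) = $9,808,598.40 / $3,830,864.40 = 2.5604.
EPS therefore changes by 2.5604 × (+14.1%) = +36.1%.

+36.1%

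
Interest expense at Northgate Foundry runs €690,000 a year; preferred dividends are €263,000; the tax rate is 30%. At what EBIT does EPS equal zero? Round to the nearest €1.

Preferred dividends are paid after tax, so their pre-tax equivalent is €263,000 ÷ (1 − 0.30) = €375,714.29.
Financial break-even EBIT = interest + D_p ÷ (1 − t) = €690,000 + €375,714.29 = €1,065,714.29.

€1,065,714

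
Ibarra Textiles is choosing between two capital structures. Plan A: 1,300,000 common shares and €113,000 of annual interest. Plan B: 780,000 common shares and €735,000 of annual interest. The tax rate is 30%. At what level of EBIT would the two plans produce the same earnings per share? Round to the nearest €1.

€1,668,000

Set EPS_A = EPS_B: (EBIT − €113,000)(1 − 0.30) ÷ 1,300,000 = (EBIT − €735,000)(1 − 0.30) ÷ 780,000.
The (1 − t) factor cancels: (EBIT − 113,000) × 780,000 = (EBIT − 735,000) × 1,300,000.
EBIT × (1,300,000 − 780,000) = 735,000 × 1,300,000 − 113,000 × 780,000 = 867,360,000,000, so EBIT = 867,360,000,000 ÷ 520,000 = 1,668,000.00.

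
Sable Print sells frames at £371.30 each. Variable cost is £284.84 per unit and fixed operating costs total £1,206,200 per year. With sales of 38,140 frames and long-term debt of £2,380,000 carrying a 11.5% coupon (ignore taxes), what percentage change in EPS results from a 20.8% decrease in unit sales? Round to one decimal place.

Total contribution margin = 38,140 × £86.46 = £3,297,584.40.
EBIT = £3,297,584.40 − £1,206,200 = £2,091,384.40.
After interest of £273,700.00, pre-tax earnings = £1,817,684.40.
Degree of combined leverage = contribution ÷ (EBIT − I) = £3,297,584.40 ÷ £1,817,684.40 = 1.8142.
EPS therefore changes by 1.8142 × (-20.8%) = -37.7%.

-37.7%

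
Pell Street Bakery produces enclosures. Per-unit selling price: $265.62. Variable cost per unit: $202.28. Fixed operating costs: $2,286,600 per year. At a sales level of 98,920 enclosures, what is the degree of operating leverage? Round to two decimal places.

Total contribution margin = 98,920 × $63.34 = $6,265,592.80.
Subtracting fixed costs: EBIT = $6,265,592.80 − $2,286,600 = $3,978,992.80.
DOL = contribution ÷ EBIT = $6,265,592.80 ÷ $3,978,992.80 = 1.5747.

1.57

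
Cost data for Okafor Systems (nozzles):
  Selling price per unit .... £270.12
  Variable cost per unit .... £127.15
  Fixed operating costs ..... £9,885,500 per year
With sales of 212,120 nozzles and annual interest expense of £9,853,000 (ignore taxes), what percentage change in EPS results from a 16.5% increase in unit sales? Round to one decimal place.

Contribution at this volume is 212,120 × £142.97 = £30,326,796.40.
Subtracting fixed costs: EBIT = £30,326,796.40 − £9,885,500 = £20,441,296.40.
Interest = £9,853,000.00, so EBIT − I = £10,588,296.40.
Degree of combined leverage = contribution ÷ (EBIT − I) = £30,326,796.40 ÷ £10,588,296.40 = 2.8642.
EPS therefore changes by 2.8642 × (+16.5%) = +47.3%.

+47.3%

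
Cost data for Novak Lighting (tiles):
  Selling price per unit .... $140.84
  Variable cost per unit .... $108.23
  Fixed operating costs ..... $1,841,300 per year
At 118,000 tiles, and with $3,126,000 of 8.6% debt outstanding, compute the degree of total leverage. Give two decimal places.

2.21

At 118,000 units, contribution = 118,000 × $32.61 = $3,847,980.00.
Subtracting fixed costs: EBIT = $3,847,980.00 − $1,841,300 = $2,006,680.00. Interest = $268,836.00, so EBIT − I = $1,737,844.00.
Degree of total leverage = total CM / (EBIT − interest) = $3,847,980.00 / $1,737,844.00 = 2.2142.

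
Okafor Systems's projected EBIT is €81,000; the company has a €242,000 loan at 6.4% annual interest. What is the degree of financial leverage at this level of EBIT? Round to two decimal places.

Annual interest charges come to €15,488.00.
Degree of financial leverage = EBIT / (EBIT − interest) = €81,000 / €65,512.00 = 1.2364.

1.24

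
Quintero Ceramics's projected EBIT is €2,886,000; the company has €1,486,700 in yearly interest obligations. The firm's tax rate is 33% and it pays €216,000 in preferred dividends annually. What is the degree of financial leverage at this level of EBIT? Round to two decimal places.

Annual interest charges come to €1,486,700.00.
Pre-tax preferred-dividend burden = €216,000 ÷ (1 − 0.33) = €322,388.06.
DFL = EBIT ÷ [EBIT − I − D_p/(1−t)] = €2,886,000 ÷ [€2,886,000 − €1,486,700.00 − €322,388.06] = €2,886,000 ÷ €1,076,911.94 = 2.6799.

2.68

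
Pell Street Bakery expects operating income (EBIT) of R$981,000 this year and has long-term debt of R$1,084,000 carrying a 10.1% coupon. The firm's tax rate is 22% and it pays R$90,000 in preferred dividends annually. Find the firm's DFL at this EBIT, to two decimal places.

1.30

Annual interest charges come to R$109,484.00.
Pre-tax preferred-dividend burden = R$90,000 ÷ (1 − 0.22) = R$115,384.62.
DFL = EBIT ÷ [EBIT − I − D_p/(1−t)] = R$981,000 ÷ [R$981,000 − R$109,484.00 − R$115,384.62] = R$981,000 ÷ R$756,131.38 = 1.2974.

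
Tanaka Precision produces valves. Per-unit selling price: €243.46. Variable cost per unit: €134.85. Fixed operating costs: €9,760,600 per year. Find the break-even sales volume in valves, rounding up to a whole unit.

89,869 valves

Contribution margin per unit = €243.46 − €134.85 = €108.61.
Units to break even: €9,760,600 ÷ €108.61 = 89,868.34, rounded up to 89,869.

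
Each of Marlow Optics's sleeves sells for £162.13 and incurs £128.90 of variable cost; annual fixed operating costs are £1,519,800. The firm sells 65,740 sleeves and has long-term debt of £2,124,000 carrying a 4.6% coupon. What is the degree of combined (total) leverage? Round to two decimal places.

Total contribution margin = 65,740 × £33.23 = £2,184,540.20.
Subtracting fixed costs: EBIT = £2,184,540.20 − £1,519,800 = £664,740.20. Interest = £97,704.00.
DOL = £2,184,540.20 ÷ £664,740.20 = 3.2863; DFL = £664,740.20 ÷ £567,036.20 = 1.1723.
DCL = DOL × DFL = 3.2863 × 1.1723 = 3.8525.

3.85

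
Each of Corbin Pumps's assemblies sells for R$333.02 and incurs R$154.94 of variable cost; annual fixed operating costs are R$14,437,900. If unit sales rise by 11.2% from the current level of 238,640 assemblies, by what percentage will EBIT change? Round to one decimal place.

Total contribution margin = 238,640 × R$178.08 = R$42,497,011.20.
EBIT = R$42,497,011.20 − R$14,437,900 = R$28,059,111.20.
So DOL = total CM / EBIT = R$42,497,011.20 / R$28,059,111.20 = 1.5146.
%ΔEBIT = DOL × %ΔSales = 1.5146 × +11.2% = +17.0%.

+17.0%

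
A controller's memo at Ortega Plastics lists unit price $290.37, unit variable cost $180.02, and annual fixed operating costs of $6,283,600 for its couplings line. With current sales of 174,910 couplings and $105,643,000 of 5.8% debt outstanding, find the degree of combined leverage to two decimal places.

2.80

At 174,910 units, contribution = 174,910 × $110.35 = $19,301,318.50.
EBIT = $19,301,318.50 − $6,283,600 = $13,017,718.50. Interest = $6,127,294.00.
DOL = $19,301,318.50 ÷ $13,017,718.50 = 1.4827; DFL = $13,017,718.50 ÷ $6,890,424.50 = 1.8892.
DCL = DOL × DFL = 1.4827 × 1.8892 = 2.8011.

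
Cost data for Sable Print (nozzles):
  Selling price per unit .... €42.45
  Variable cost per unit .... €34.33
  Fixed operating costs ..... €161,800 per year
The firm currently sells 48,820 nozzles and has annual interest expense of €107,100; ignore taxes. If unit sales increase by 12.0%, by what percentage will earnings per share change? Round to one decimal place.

Total contribution margin = 48,820 × €8.12 = €396,418.40.
EBIT = €396,418.40 − €161,800 = €234,618.40.
Interest = €107,100.00, so EBIT − I = €127,518.40.
Degree of combined leverage = contribution ÷ (EBIT − I) = €396,418.40 ÷ €127,518.40 = 3.1087.
EPS therefore changes by 3.1087 × (+12.0%) = +37.3%.

+37.3%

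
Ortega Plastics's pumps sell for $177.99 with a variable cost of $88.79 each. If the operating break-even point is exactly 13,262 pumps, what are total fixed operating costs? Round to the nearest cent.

Unit CM = price − variable cost = $177.99 − $88.79 = $89.20.
Fixed costs = break-even units × CM = 13,262 × $89.20 = $1,182,970.40.

$1,182,970.40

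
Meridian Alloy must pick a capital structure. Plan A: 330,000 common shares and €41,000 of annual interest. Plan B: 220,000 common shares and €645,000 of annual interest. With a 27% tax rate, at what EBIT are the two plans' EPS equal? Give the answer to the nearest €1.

€1,853,000

Set EPS_A = EPS_B: (EBIT − €41,000)(1 − 0.27) ÷ 330,000 = (EBIT − €645,000)(1 − 0.27) ÷ 220,000.
The (1 − t) factor cancels: (EBIT − 41,000) × 220,000 = (EBIT − 645,000) × 330,000.
Solving, EBIT = (645,000·330,000 − 41,000·220,000) / (330,000 − 220,000) = 203,830,000,000 / 110,000 = 1,853,000.00.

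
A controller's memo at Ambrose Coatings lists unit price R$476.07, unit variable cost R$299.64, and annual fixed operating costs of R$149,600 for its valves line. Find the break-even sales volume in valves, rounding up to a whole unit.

848 valves

Contribution margin per unit = R$476.07 − R$299.64 = R$176.43.
Units to break even: R$149,600 ÷ R$176.43 = 847.93, rounded up to 848.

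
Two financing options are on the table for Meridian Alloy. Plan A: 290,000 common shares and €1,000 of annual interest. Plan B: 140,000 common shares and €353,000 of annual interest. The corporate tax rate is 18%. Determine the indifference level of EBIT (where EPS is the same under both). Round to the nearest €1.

Set EPS_A = EPS_B: (EBIT − €1,000)(1 − 0.18) ÷ 290,000 = (EBIT − €353,000)(1 − 0.18) ÷ 140,000.
The (1 − t) factor cancels: (EBIT − 1,000) × 140,000 = (EBIT − 353,000) × 290,000.
Solving, EBIT = (353,000·290,000 − 1,000·140,000) / (290,000 − 140,000) = 102,230,000,000 / 150,000 = 681,533.33.

€681,533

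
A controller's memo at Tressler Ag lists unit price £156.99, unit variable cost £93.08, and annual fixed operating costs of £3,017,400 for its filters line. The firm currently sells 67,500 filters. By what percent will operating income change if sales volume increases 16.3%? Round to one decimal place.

At 67,500 units, contribution = 67,500 × £63.91 = £4,313,925.00.
Operating income = contribution − fixed costs = £4,313,925.00 − £3,017,400 = £1,296,525.00.
So DOL = total CM / EBIT = £4,313,925.00 / £1,296,525.00 = 3.3273.
So EBIT moves 3.3273 × (+16.3%) = +54.2%.

+54.2%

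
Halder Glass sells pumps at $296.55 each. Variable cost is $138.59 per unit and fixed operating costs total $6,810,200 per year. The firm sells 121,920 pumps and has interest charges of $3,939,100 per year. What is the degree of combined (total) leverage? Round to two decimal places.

Contribution at this volume is 121,920 × $157.96 = $19,258,483.20.
EBIT = $19,258,483.20 − $6,810,200 = $12,448,283.20. Interest = $3,939,100.00, so EBIT − I = $8,509,183.20.
Degree of total leverage = total CM / (EBIT − interest) = $19,258,483.20 / $8,509,183.20 = 2.2633.

2.26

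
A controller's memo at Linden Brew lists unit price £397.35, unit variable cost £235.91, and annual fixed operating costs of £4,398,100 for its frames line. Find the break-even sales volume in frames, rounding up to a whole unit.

Unit CM = price − variable cost = £397.35 − £235.91 = £161.44.
Units to break even: £4,398,100 ÷ £161.44 = 27,242.94, rounded up to 27,243.

27,243 frames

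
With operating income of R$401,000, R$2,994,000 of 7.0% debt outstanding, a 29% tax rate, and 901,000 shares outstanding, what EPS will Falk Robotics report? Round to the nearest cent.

R$0.15

Interest = R$209,580.00, so EBT = R$401,000 − R$209,580.00 = R$191,420.00.
After tax at 29%: net income = R$191,420.00 × 0.71 = R$135,908.20.
EPS = R$135,908.20 ÷ 901,000 = R$0.15.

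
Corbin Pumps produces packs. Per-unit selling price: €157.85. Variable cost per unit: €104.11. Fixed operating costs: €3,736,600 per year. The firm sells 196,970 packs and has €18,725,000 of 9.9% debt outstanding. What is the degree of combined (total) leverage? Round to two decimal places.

2.12

At 196,970 units, contribution = 196,970 × €53.74 = €10,585,167.80.
Operating income = contribution − fixed costs = €10,585,167.80 − €3,736,600 = €6,848,567.80. Interest = €1,853,775.00, so EBIT − I = €4,994,792.80.
Degree of total leverage = total CM / (EBIT − interest) = €10,585,167.80 / €4,994,792.80 = 2.1192.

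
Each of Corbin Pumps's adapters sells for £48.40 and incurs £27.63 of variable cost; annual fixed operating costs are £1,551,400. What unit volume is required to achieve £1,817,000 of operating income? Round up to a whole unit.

Each unit contributes £48.40 − £27.63 = £20.77.
Units = (FC + target) / CM = (£1,551,400 + £1,817,000) / £20.77 = 162,176.22, so 162,177 adapters.

162,177 adapters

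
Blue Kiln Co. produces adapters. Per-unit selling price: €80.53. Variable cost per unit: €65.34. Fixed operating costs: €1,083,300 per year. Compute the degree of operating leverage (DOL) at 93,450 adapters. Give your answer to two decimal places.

At 93,450 units, contribution = 93,450 × €15.19 = €1,419,505.50.
EBIT = €1,419,505.50 − €1,083,300 = €336,205.50.
DOL = contribution ÷ EBIT = €1,419,505.50 ÷ €336,205.50 = 4.2221.

4.22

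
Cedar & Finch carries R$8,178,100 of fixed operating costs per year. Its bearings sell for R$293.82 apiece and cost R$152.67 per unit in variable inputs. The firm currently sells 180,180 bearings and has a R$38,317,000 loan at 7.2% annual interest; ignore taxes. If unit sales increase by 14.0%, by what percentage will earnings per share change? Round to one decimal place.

At 180,180 units, contribution = 180,180 × R$141.15 = R$25,432,407.00.
EBIT = R$25,432,407.00 − R$8,178,100 = R$17,254,307.00.
After interest of R$2,758,824.00, pre-tax earnings = R$14,495,483.00.
DCL = total CM / (EBIT − I) = R$25,432,407.00 / R$14,495,483.00 = 1.7545.
%ΔEPS = DCL × %ΔSales = 1.7545 × +14.0% = +24.6%.

+24.6%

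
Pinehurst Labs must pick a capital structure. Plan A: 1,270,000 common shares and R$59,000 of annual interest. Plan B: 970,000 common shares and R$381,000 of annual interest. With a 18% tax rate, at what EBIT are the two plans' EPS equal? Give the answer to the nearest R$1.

R$1,422,133

Set EPS_A = EPS_B: (EBIT − R$59,000)(1 − 0.18) ÷ 1,270,000 = (EBIT − R$381,000)(1 − 0.18) ÷ 970,000.
Cancelling (1 − t) and cross-multiplying: 970,000·(EBIT − 59,000) = 1,270,000·(EBIT − 381,000).
EBIT × (1,270,000 − 970,000) = 381,000 × 1,270,000 − 59,000 × 970,000 = 426,640,000,000, so EBIT = 426,640,000,000 ÷ 300,000 = 1,422,133.33.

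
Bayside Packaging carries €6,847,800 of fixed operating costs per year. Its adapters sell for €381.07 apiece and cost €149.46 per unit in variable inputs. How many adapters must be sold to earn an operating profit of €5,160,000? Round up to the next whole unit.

Each unit contributes €381.07 − €149.46 = €231.61.
Units = (FC + target) / CM = (€6,847,800 + €5,160,000) / €231.61 = 51,844.91, so 51,845 adapters.

51,845 adapters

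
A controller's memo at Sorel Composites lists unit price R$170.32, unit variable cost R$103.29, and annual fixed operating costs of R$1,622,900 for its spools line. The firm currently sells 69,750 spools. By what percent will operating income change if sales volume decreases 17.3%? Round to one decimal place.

-26.5%

At 69,750 units, contribution = 69,750 × R$67.03 = R$4,675,342.50.
EBIT = R$4,675,342.50 − R$1,622,900 = R$3,052,442.50.
So DOL = total CM / EBIT = R$4,675,342.50 / R$3,052,442.50 = 1.5317.
So EBIT moves 1.5317 × (-17.3%) = -26.5%.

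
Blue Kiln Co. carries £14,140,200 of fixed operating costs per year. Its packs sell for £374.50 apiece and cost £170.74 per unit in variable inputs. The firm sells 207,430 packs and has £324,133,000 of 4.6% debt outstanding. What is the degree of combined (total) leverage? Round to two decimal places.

Contribution at this volume is 207,430 × £203.76 = £42,265,936.80.
Operating income = contribution − fixed costs = £42,265,936.80 − £14,140,200 = £28,125,736.80. Interest = £14,910,118.00.
DOL = £42,265,936.80 ÷ £28,125,736.80 = 1.5027; DFL = £28,125,736.80 ÷ £13,215,618.80 = 2.1282.
DCL = DOL × DFL = 1.5027 × 2.1282 = 3.1980.

3.20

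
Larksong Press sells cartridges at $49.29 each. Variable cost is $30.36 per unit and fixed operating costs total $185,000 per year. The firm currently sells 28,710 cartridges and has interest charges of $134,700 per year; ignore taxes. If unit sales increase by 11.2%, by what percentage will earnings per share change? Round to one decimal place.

At 28,710 units, contribution = 28,710 × $18.93 = $543,480.30.
Subtracting fixed costs: EBIT = $543,480.30 − $185,000 = $358,480.30.
Interest = $134,700.00, so EBIT − I = $223,780.30.
DCL = total CM / (EBIT − I) = $543,480.30 / $223,780.30 = 2.4286.
EPS therefore changes by 2.4286 × (+11.2%) = +27.2%.

+27.2%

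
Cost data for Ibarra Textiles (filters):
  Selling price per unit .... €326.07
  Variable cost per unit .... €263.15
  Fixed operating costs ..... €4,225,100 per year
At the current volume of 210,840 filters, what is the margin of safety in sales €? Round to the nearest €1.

€46,852,884

Unit CM = price − variable cost = €326.07 − €263.15 = €62.92. Break-even units = €4,225,100 ÷ €62.92 = 67,150.35; break-even revenue = 67,150.35 × €326.07 = €21,895,714.51.
Actual sales revenue = 210,840 × €326.07 = €68,748,598.80.
Margin of safety = €68,748,598.80 − €21,895,714.51 = €46,852,884.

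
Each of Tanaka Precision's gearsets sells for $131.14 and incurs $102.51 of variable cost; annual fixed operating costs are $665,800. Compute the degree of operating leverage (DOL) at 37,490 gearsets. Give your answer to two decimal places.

2.63

Contribution at this volume is 37,490 × $28.63 = $1,073,338.70.
EBIT = $1,073,338.70 − $665,800 = $407,538.70.
Degree of operating leverage = $1,073,338.70 / $407,538.70 = 2.6337.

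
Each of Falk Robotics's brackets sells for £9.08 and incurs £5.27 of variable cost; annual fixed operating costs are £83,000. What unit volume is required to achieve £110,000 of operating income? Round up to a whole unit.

50,657 brackets

Unit CM = price − variable cost = £9.08 − £5.27 = £3.81.
Need Q such that Q × £3.81 − £83,000 = £110,000, i.e. Q = £193,000 / £3.81 = 50,656.17 → 50,657.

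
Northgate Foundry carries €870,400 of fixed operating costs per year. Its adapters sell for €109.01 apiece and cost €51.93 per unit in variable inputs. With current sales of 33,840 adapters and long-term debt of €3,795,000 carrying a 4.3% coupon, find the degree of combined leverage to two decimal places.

Contribution at this volume is 33,840 × €57.08 = €1,931,587.20.
Subtracting fixed costs: EBIT = €1,931,587.20 − €870,400 = €1,061,187.20. Interest = €163,185.00.
DOL = €1,931,587.20 ÷ €1,061,187.20 = 1.8202; DFL = €1,061,187.20 ÷ €898,002.20 = 1.1817.
DCL = DOL × DFL = 1.8202 × 1.1817 = 2.1509.

2.15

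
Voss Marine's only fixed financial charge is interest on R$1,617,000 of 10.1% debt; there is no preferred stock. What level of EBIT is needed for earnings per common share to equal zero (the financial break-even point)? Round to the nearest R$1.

R$163,317

Annual interest = 10.1% × R$1,617,000 = R$163,317.00.
With no preferred dividends, EPS = 0 when EBIT exactly covers interest, so the financial break-even EBIT is R$163,317.00.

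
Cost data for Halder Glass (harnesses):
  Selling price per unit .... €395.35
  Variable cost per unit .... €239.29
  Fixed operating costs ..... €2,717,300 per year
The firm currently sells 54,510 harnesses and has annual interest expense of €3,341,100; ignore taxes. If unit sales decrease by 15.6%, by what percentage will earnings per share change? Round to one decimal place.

At 54,510 units, contribution = 54,510 × €156.06 = €8,506,830.60.
Operating income = contribution − fixed costs = €8,506,830.60 − €2,717,300 = €5,789,530.60.
After interest of €3,341,100.00, pre-tax earnings = €2,448,430.60.
DCL = total CM / (EBIT − I) = €8,506,830.60 / €2,448,430.60 = 3.4744.
%ΔEPS = DCL × %ΔSales = 3.4744 × -15.6% = -54.2%.

-54.2%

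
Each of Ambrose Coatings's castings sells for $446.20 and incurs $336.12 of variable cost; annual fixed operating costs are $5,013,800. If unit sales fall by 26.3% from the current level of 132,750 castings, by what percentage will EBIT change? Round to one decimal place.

-40.0%

Contribution at this volume is 132,750 × $110.08 = $14,613,120.00.
Subtracting fixed costs: EBIT = $14,613,120.00 − $5,013,800 = $9,599,320.00.
DOL = contribution ÷ EBIT = $14,613,120.00 ÷ $9,599,320.00 = 1.5223.
Operating income changes by 1.5223 × -26.3% = -40.0%.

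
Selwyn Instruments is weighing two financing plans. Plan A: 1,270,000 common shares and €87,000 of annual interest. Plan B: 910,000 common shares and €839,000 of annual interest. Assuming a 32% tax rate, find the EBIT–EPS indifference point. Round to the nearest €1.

At indifference, (EBIT − 87,000)(1 − t)/1,270,000 = (EBIT − 839,000)(1 − t)/910,000.
The (1 − t) factor cancels: (EBIT − 87,000) × 910,000 = (EBIT − 839,000) × 1,270,000.
EBIT × (1,270,000 − 910,000) = 839,000 × 1,270,000 − 87,000 × 910,000 = 986,360,000,000, so EBIT = 986,360,000,000 ÷ 360,000 = 2,739,888.89.

€2,739,889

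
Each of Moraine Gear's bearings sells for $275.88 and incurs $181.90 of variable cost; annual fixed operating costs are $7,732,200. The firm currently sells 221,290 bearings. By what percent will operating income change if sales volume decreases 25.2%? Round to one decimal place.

-40.1%

Contribution at this volume is 221,290 × $93.98 = $20,796,834.20.
Subtracting fixed costs: EBIT = $20,796,834.20 − $7,732,200 = $13,064,634.20.
So DOL = total CM / EBIT = $20,796,834.20 / $13,064,634.20 = 1.5918.
%ΔEBIT = DOL × %ΔSales = 1.5918 × -25.2% = -40.1%.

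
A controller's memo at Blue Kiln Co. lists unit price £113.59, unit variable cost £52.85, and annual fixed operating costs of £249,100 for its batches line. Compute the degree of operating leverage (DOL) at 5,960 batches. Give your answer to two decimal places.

3.21

Contribution at this volume is 5,960 × £60.74 = £362,010.40.
EBIT = £362,010.40 − £249,100 = £112,910.40.
DOL = contribution ÷ EBIT = £362,010.40 ÷ £112,910.40 = 3.2062.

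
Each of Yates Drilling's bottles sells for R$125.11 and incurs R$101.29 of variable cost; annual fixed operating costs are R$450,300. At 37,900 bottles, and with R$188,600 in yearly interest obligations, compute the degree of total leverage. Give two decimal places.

3.42

Contribution at this volume is 37,900 × R$23.82 = R$902,778.00.
Subtracting fixed costs: EBIT = R$902,778.00 − R$450,300 = R$452,478.00. Interest = R$188,600.00, so EBIT − I = R$263,878.00.
Degree of total leverage = total CM / (EBIT − interest) = R$902,778.00 / R$263,878.00 = 3.4212.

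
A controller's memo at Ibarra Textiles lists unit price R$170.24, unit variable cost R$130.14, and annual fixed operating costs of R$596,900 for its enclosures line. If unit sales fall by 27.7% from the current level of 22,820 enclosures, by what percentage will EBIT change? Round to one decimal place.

-79.7%

Total contribution margin = 22,820 × R$40.10 = R$915,082.00.
EBIT = R$915,082.00 − R$596,900 = R$318,182.00.
Degree of operating leverage = R$915,082.00 / R$318,182.00 = 2.8760.
So EBIT moves 2.8760 × (-27.7%) = -79.7%.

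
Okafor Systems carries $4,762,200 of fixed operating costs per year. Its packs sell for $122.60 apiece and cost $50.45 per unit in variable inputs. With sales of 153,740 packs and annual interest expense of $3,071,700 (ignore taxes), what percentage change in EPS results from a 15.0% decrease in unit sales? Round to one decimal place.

-51.1%

At 153,740 units, contribution = 153,740 × $72.15 = $11,092,341.00.
Subtracting fixed costs: EBIT = $11,092,341.00 − $4,762,200 = $6,330,141.00.
After interest of $3,071,700.00, pre-tax earnings = $3,258,441.00.
Degree of combined leverage = contribution ÷ (EBIT − I) = $11,092,341.00 ÷ $3,258,441.00 = 3.4042.
%ΔEPS = DCL × %ΔSales = 3.4042 × -15.0% = -51.1%.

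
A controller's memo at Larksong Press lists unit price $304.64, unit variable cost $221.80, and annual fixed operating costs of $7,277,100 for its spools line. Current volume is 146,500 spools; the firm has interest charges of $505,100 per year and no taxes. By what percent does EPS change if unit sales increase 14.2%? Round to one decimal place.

+39.6%

Total contribution margin = 146,500 × $82.84 = $12,136,060.00.
EBIT = $12,136,060.00 − $7,277,100 = $4,858,960.00.
Interest = $505,100.00, so EBIT − I = $4,353,860.00.
Degree of combined leverage = contribution ÷ (EBIT − I) = $12,136,060.00 ÷ $4,353,860.00 = 2.7874.
%ΔEPS = DCL × %ΔSales = 2.7874 × +14.2% = +39.6%.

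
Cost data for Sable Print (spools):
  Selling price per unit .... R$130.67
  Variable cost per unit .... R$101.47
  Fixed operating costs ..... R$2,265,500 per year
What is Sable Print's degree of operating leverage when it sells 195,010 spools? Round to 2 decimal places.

Contribution at this volume is 195,010 × R$29.20 = R$5,694,292.00.
Operating income = contribution − fixed costs = R$5,694,292.00 − R$2,265,500 = R$3,428,792.00.
Degree of operating leverage = R$5,694,292.00 / R$3,428,792.00 = 1.6607.

1.66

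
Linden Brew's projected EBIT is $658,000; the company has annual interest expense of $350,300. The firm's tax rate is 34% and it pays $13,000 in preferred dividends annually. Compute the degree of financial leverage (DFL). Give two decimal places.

Annual interest charges come to $350,300.00.
Pre-tax preferred-dividend burden = $13,000 ÷ (1 − 0.34) = $19,696.97.
DFL = EBIT ÷ [EBIT − I − D_p/(1−t)] = $658,000 ÷ [$658,000 − $350,300.00 − $19,696.97] = $658,000 ÷ $288,003.03 = 2.2847.

2.28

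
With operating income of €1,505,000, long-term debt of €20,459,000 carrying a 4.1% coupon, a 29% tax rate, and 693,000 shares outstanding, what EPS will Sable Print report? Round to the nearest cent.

€0.68

Pre-tax income = €1,505,000 − €838,819.00 = €666,181.00.
After tax at 29%: net income = €666,181.00 × 0.71 = €472,988.51.
EPS = €472,988.51 ÷ 693,000 = €0.68.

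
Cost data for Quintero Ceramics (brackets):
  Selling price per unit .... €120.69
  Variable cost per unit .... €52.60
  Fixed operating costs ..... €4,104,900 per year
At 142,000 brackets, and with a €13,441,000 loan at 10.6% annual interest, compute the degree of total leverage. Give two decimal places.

Contribution at this volume is 142,000 × €68.09 = €9,668,780.00.
Subtracting fixed costs: EBIT = €9,668,780.00 − €4,104,900 = €5,563,880.00. Interest = €1,424,746.00, so EBIT − I = €4,139,134.00.
DCL = contribution ÷ (EBIT − I) = €9,668,780.00 ÷ €4,139,134.00 = 2.3359.

2.34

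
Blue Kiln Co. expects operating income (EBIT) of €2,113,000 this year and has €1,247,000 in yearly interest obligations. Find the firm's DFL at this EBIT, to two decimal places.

2.44

Interest = €1,247,000.00.
DFL = EBIT ÷ (EBIT − I) = €2,113,000 ÷ (€2,113,000 − €1,247,000.00) = €2,113,000 ÷ €866,000.00 = 2.4400.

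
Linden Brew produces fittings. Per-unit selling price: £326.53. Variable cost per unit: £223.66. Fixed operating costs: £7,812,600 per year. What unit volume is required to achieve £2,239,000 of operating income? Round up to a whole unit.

Contribution margin per unit = £326.53 − £223.66 = £102.87.
Required volume = (fixed costs + target profit) ÷ CM = (£7,812,600 + £2,239,000) ÷ £102.87 = 97,711.67, so 97,712 fittings.

97,712 fittings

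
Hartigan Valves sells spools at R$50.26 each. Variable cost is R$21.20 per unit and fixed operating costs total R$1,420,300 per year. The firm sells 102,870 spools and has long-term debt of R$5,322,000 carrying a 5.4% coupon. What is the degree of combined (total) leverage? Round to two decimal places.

2.33

Contribution at this volume is 102,870 × R$29.06 = R$2,989,402.20.
Operating income = contribution − fixed costs = R$2,989,402.20 − R$1,420,300 = R$1,569,102.20. Interest = R$287,388.00, so EBIT − I = R$1,281,714.20.
Degree of total leverage = total CM / (EBIT − interest) = R$2,989,402.20 / R$1,281,714.20 = 2.3323.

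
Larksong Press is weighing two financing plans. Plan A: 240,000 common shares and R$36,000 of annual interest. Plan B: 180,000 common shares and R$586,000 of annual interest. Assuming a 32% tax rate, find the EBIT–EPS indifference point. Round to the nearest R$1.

Set EPS_A = EPS_B: (EBIT − R$36,000)(1 − 0.32) ÷ 240,000 = (EBIT − R$586,000)(1 − 0.32) ÷ 180,000.
Cancelling (1 − t) and cross-multiplying: 180,000·(EBIT − 36,000) = 240,000·(EBIT − 586,000).
EBIT × (240,000 − 180,000) = 586,000 × 240,000 − 36,000 × 180,000 = 134,160,000,000, so EBIT = 134,160,000,000 ÷ 60,000 = 2,236,000.00.

R$2,236,000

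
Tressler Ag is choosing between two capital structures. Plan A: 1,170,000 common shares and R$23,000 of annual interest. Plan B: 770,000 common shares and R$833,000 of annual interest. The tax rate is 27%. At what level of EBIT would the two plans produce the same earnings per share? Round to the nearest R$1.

R$2,392,250

Set EPS_A = EPS_B: (EBIT − R$23,000)(1 − 0.27) ÷ 1,170,000 = (EBIT − R$833,000)(1 − 0.27) ÷ 770,000.
Cancelling (1 − t) and cross-multiplying: 770,000·(EBIT − 23,000) = 1,170,000·(EBIT − 833,000).
Solving, EBIT = (833,000·1,170,000 − 23,000·770,000) / (1,170,000 − 770,000) = 956,900,000,000 / 400,000 = 2,392,250.00.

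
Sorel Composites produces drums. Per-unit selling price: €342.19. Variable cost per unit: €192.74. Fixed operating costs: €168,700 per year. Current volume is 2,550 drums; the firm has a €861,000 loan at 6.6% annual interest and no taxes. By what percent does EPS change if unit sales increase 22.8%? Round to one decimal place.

Total contribution margin = 2,550 × €149.45 = €381,097.50.
Operating income = contribution − fixed costs = €381,097.50 − €168,700 = €212,397.50.
After interest of €56,826.00, pre-tax earnings = €155,571.50.
Degree of combined leverage = contribution ÷ (EBIT − I) = €381,097.50 ÷ €155,571.50 = 2.4497.
%ΔEPS = DCL × %ΔSales = 2.4497 × +22.8% = +55.9%.

+55.9%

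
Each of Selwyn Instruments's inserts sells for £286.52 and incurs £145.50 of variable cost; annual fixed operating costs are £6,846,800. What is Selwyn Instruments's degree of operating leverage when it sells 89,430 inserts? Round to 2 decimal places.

2.19

At 89,430 units, contribution = 89,430 × £141.02 = £12,611,418.60.
Operating income = contribution − fixed costs = £12,611,418.60 − £6,846,800 = £5,764,618.60.
So DOL = total CM / EBIT = £12,611,418.60 / £5,764,618.60 = 2.1877.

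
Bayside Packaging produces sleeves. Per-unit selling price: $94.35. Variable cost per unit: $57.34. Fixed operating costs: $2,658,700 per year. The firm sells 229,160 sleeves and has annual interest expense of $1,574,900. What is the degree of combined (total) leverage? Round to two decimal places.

2.00

Total contribution margin = 229,160 × $37.01 = $8,481,211.60.
EBIT = $8,481,211.60 − $2,658,700 = $5,822,511.60. Interest = $1,574,900.00.
DOL = $8,481,211.60 ÷ $5,822,511.60 = 1.4566; DFL = $5,822,511.60 ÷ $4,247,611.60 = 1.3708.
DCL = DOL × DFL = 1.4566 × 1.3708 = 1.9967.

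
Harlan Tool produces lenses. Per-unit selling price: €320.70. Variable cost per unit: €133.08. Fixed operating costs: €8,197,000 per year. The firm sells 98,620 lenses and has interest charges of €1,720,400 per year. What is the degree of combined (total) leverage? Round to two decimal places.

Contribution at this volume is 98,620 × €187.62 = €18,503,084.40.
Operating income = contribution − fixed costs = €18,503,084.40 − €8,197,000 = €10,306,084.40. Interest = €1,720,400.00.
DOL = €18,503,084.40 ÷ €10,306,084.40 = 1.7954; DFL = €10,306,084.40 ÷ €8,585,684.40 = 1.2004.
DCL = DOL × DFL = 1.7954 × 1.2004 = 2.1552.

2.16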